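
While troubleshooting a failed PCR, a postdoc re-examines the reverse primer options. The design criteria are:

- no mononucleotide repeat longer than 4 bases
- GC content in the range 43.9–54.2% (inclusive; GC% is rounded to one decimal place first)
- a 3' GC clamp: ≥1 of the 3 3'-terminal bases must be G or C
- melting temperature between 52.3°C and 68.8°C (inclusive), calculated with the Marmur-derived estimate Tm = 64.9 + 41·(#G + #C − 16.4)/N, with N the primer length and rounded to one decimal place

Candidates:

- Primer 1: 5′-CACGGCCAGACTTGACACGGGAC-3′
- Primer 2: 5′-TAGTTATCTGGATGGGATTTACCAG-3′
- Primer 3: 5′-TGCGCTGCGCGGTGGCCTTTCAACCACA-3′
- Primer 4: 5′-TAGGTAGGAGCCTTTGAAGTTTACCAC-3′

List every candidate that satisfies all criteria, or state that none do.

Primer 1 (23 nt, A=6 T=2 G=7 C=8): longest run = 3 ✓; GC 15/23 = 65.2%, outside 43.9–54.2% ✗; 3' end GAC has 2 G/C ✓; Tm = 64.9 + 41·(15 − 16.4)/23 = 62.4°C ✓ — fails.
Primer 2 (25 nt, A=6 T=9 G=7 C=3): longest run = 3 ✓; GC 10/25 = 40.0%, outside 43.9–54.2% ✗; 3' end CAG has 2 G/C ✓; Tm = 64.9 + 41·(10 − 16.4)/25 = 54.4°C ✓ — fails.
Primer 3 (28 nt, A=4 T=6 G=8 C=10): longest run = 3 ✓; GC 18/28 = 64.3%, outside 43.9–54.2% ✗; 3' end ACA has 1 G/C ✓; Tm = 64.9 + 41·(18 − 16.4)/28 = 67.2°C ✓ — fails.
Primer 4 (27 nt, A=7 T=8 G=7 C=5): longest run = 3 ✓; GC 12/27 = 44.4% ✓; 3' end CAC has 2 G/C ✓; Tm = 64.9 + 41·(12 − 16.4)/27 = 58.2°C ✓ — passes.

Primer 4 only.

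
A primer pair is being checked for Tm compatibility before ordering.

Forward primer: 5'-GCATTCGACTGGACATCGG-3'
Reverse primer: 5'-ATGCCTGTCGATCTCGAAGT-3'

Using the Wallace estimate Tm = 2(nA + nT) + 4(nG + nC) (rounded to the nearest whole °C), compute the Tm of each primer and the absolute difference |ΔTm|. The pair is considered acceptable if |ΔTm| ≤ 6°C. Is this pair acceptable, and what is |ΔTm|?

|ΔTm| = 0°C; the pair is acceptable.

Forward: A=4 T=4 G=6 C=5 → Tm = 2·8 + 4·11 = 60°C.
Reverse: A=4 T=6 G=5 C=5 → Tm = 2·10 + 4·10 = 60°C.
|ΔTm| = |60 − 60| = 0°C, ≤ 6°C.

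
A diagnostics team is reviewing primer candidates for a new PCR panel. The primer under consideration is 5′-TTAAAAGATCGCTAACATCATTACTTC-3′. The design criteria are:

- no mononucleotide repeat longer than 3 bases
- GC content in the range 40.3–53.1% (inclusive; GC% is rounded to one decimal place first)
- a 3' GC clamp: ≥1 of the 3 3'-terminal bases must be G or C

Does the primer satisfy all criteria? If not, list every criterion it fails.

Base counts: A=10, T=9, G=2, C=6 (length 27).
homopolymer run: longest run = 4, exceeds 3 ✗
GC content: GC 8/27 = 29.6%, outside 40.3–53.1% ✗
GC clamp: 3' end TTC has 1 G/C ✓

Fails: homopolymer run, GC content.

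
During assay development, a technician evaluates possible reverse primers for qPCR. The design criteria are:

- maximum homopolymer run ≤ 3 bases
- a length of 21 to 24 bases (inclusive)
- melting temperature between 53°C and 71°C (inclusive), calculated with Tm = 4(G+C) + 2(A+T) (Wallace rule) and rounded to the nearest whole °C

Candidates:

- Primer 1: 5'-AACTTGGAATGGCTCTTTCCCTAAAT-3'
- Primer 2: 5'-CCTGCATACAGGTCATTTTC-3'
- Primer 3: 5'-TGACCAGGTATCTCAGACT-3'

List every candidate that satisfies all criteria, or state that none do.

Primer 1 (26 nt, A=7 T=9 G=4 C=6): longest run = 3 ✓; length 26, outside 21–24 ✗; Tm = 2·16 + 4·10 = 72°C, outside 53–71°C ✗ — fails.
Primer 2 (20 nt, A=4 T=7 G=3 C=6): longest run = 4, exceeds 3 ✗; length 20, outside 21–24 ✗; Tm = 2·11 + 4·9 = 58°C ✓ — fails.
Primer 3 (19 nt, A=5 T=5 G=4 C=5): longest run = 2 ✓; length 19, outside 21–24 ✗; Tm = 2·10 + 4·9 = 56°C ✓ — fails.

None of the candidates satisfy all criteria.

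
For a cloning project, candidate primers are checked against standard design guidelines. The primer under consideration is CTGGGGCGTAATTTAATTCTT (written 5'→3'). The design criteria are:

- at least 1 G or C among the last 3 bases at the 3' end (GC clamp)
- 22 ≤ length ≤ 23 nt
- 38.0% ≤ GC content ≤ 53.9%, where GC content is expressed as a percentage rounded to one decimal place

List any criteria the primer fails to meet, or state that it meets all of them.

Fails: length.

Base counts: A=4, T=9, G=5, C=3 (length 21).
GC clamp: 3' end CTT has 1 G/C ✓
length: length 21, outside 22–23 ✗
GC content: GC 8/21 = 38.1% ✓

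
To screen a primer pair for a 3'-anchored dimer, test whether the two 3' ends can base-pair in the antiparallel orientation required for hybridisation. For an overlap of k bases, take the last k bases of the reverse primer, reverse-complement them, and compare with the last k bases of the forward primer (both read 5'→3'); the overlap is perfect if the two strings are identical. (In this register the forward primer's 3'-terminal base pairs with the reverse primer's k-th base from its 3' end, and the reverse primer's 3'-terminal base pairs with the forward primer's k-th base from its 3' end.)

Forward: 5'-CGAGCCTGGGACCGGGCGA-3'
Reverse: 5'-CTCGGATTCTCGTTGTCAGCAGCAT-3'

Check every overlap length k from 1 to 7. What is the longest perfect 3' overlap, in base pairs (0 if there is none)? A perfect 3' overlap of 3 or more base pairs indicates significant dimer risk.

Last 7 bases (5'→3') — forward …CGGGCGA, reverse …GCAGCAT.
Reverse complement of the reverse primer's last 7 bases: ATGCTGC; its first k bases are the reverse complement of the reverse primer's last k bases, so a perfect k-base overlap needs the forward primer's last k bases to equal them.
Comparing (forward last k vs required): k=1: A vs A ✓; k=2: GA vs AT ✗; k=3: CGA vs ATG ✗; k=4: GCGA vs ATGC ✗; k=5: GGCGA vs ATGCT ✗; k=6: GGGCGA vs ATGCTG ✗; k=7: CGGGCGA vs ATGCTGC ✗.
Only k = 1 is perfect, so the longest perfect 3' overlap is 1.

Longest perfect overlap: 1 complementary base pair; below the dimer-risk threshold (threshold 3).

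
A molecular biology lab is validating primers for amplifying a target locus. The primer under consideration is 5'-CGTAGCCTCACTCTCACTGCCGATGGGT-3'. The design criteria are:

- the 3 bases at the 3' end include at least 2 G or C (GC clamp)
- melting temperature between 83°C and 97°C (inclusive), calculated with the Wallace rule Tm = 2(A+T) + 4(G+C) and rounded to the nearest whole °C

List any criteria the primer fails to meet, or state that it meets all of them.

Base counts: A=4, T=7, G=7, C=10 (length 28).
GC clamp: 3' end GGT has 2 G/C ✓
Tm: Tm = 2·11 + 4·17 = 90°C ✓

Meets all criteria.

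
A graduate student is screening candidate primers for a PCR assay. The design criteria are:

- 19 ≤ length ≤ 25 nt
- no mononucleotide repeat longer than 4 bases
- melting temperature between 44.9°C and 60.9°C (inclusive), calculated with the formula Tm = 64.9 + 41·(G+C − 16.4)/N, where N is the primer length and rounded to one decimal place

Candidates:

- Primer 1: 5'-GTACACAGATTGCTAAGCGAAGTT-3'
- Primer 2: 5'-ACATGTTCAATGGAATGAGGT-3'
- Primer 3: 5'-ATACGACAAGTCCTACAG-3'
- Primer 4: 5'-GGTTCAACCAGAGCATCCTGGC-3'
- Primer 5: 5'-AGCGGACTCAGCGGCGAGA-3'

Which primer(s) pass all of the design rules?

Primer 1, Primer 2, Primer 4 and Primer 5.

Primer 1 (24 nt, A=8 T=6 G=6 C=4): length 24 ✓; longest run = 2 ✓; Tm = 64.9 + 41·(10 − 16.4)/24 = 54.0°C ✓ — passes.
Primer 2 (21 nt, A=7 T=6 G=6 C=2): length 21 ✓; longest run = 2 ✓; Tm = 64.9 + 41·(8 − 16.4)/21 = 48.5°C ✓ — passes.
Primer 3 (18 nt, A=7 T=3 G=3 C=5): length 18, outside 19–25 ✗; longest run = 2 ✓; Tm = 64.9 + 41·(8 − 16.4)/18 = 45.8°C ✓ — fails.
Primer 4 (22 nt, A=5 T=4 G=6 C=7): length 22 ✓; longest run = 2 ✓; Tm = 64.9 + 41·(13 − 16.4)/22 = 58.6°C ✓ — passes.
Primer 5 (19 nt, A=5 T=1 G=8 C=5): length 19 ✓; longest run = 2 ✓; Tm = 64.9 + 41·(13 − 16.4)/19 = 57.6°C ✓ — passes.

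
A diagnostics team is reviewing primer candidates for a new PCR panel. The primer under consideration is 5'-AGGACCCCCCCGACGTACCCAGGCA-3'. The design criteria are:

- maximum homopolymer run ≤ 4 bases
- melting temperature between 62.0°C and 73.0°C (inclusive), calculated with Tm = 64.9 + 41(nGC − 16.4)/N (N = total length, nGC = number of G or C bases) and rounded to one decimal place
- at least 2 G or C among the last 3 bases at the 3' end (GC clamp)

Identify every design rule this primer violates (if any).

Base counts: A=6, T=1, G=6, C=12 (length 25).
homopolymer run: longest run = 7, exceeds 4 ✗
Tm: Tm = 64.9 + 41·(18 − 16.4)/25 = 67.5°C ✓
GC clamp: 3' end GCA has 2 G/C ✓

Fails: homopolymer run.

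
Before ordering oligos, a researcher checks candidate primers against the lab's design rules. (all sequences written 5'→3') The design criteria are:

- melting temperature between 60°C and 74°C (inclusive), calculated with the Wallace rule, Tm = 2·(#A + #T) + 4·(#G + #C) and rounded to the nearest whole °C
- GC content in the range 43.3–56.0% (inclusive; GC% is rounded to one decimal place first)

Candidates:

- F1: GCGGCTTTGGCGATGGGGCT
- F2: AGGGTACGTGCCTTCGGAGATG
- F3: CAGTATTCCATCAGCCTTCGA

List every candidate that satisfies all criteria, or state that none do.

F3 only.

F1 (20 nt, A=1 T=5 G=10 C=4): Tm = 2·6 + 4·14 = 68°C ✓; GC 14/20 = 70.0%, outside 43.3–56.0% ✗ — fails.
F2 (22 nt, A=4 T=5 G=9 C=4): Tm = 2·9 + 4·13 = 70°C ✓; GC 13/22 = 59.1%, outside 43.3–56.0% ✗ — fails.
F3 (21 nt, A=5 T=6 G=3 C=7): Tm = 2·11 + 4·10 = 62°C ✓; GC 10/21 = 47.6% ✓ — passes.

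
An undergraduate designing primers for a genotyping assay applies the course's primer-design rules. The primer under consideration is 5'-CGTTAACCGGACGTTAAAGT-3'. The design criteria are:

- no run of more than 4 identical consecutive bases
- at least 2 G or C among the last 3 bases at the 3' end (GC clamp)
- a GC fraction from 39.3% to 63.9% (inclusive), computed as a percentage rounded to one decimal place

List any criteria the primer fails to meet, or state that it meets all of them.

Base counts: A=6, T=5, G=5, C=4 (length 20).
homopolymer run: longest run = 3 ✓
GC clamp: 3' end AGT has 1 G/C, need ≥2 ✗
GC content: GC 9/20 = 45.0% ✓

Fails: GC clamp.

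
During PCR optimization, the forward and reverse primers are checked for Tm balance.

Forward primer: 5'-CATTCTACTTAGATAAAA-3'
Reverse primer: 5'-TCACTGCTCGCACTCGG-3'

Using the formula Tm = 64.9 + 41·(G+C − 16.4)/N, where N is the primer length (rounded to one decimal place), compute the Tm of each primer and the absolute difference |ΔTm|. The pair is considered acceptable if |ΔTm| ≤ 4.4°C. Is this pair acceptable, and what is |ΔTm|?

Forward: G+C = 4, N = 18 → Tm = 64.9 + 41·(4 − 16.4)/18 = 36.7°C.
Reverse: G+C = 11, N = 17 → Tm = 64.9 + 41·(11 − 16.4)/17 = 51.9°C.
|ΔTm| = |36.7 − 51.9| = 15.2°C, > 4.4°C.

|ΔTm| = 15.2°C; the pair is not acceptable.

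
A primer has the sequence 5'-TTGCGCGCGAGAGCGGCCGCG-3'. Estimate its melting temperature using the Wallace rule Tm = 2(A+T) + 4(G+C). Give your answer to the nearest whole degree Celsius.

76°C

Base counts: A=2, T=2, G=10, C=7 (length 21).
Tm = 2·(2+2) + 4·(10+7) = 2·4 + 4·17 = 8 + 68 = 76°C.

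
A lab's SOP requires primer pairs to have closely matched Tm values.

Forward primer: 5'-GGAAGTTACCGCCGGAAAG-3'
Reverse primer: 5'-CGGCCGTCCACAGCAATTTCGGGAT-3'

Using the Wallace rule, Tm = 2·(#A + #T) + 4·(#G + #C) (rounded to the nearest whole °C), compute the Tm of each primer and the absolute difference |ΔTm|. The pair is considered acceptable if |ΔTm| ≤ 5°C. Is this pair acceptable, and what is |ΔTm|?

Forward: A=6 T=2 G=7 C=4 → Tm = 2·8 + 4·11 = 60°C.
Reverse: A=5 T=5 G=7 C=8 → Tm = 2·10 + 4·15 = 80°C.
|ΔTm| = |60 − 80| = 20°C, > 5°C.

|ΔTm| = 20°C; the pair is not acceptable.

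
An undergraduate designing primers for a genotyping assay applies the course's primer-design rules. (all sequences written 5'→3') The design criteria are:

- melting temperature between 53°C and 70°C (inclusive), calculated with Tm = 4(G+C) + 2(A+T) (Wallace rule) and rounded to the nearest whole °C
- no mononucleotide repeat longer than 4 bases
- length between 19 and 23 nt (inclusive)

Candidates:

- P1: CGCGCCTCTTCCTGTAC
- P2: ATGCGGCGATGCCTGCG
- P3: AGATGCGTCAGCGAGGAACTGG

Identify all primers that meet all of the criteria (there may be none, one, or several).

P3 only.

P1 (17 nt, A=1 T=5 G=3 C=8): Tm = 2·6 + 4·11 = 56°C ✓; longest run = 2 ✓; length 17, outside 19–23 ✗ — fails.
P2 (17 nt, A=2 T=3 G=7 C=5): Tm = 2·5 + 4·12 = 58°C ✓; longest run = 2 ✓; length 17, outside 19–23 ✗ — fails.
P3 (22 nt, A=6 T=3 G=9 C=4): Tm = 2·9 + 4·13 = 70°C ✓; longest run = 2 ✓; length 22 ✓ — passes.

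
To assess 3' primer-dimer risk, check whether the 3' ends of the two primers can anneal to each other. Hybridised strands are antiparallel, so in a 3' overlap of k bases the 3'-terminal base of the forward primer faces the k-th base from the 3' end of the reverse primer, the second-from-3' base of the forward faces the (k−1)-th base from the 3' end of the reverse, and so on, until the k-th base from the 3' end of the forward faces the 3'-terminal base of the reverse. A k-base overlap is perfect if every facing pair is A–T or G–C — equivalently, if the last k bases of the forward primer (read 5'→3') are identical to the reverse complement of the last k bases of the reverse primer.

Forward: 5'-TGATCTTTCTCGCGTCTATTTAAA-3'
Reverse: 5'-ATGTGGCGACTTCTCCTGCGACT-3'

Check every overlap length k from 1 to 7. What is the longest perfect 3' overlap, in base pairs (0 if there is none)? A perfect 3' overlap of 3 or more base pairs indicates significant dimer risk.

Last 7 bases (5'→3') — forward …ATTTAAA, reverse …TGCGACT.
Reverse complement of the reverse primer's last 7 bases: AGTCGCA; its first k bases are the reverse complement of the reverse primer's last k bases, so a perfect k-base overlap needs the forward primer's last k bases to equal them.
Comparing (forward last k vs required): k=1: A vs A ✓; k=2: AA vs AG ✗; k=3: AAA vs AGT ✗; k=4: TAAA vs AGTC ✗; k=5: TTAAA vs AGTCG ✗; k=6: TTTAAA vs AGTCGC ✗; k=7: ATTTAAA vs AGTCGCA ✗.
Only k = 1 is perfect, so the longest perfect 3' overlap is 1.

Longest perfect overlap: 1 complementary base pair; below the dimer-risk threshold (threshold 3).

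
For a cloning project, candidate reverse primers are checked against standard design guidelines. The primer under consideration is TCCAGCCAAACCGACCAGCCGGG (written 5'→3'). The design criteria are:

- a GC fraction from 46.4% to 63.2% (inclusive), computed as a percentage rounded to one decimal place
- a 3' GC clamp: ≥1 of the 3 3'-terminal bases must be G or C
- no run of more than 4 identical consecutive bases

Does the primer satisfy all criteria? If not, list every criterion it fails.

Fails: GC content.

Base counts: A=6, T=1, G=6, C=10 (length 23).
GC content: GC 16/23 = 69.6%, outside 46.4–63.2% ✗
GC clamp: 3' end GGG has 3 G/C ✓
homopolymer run: longest run = 3 ✓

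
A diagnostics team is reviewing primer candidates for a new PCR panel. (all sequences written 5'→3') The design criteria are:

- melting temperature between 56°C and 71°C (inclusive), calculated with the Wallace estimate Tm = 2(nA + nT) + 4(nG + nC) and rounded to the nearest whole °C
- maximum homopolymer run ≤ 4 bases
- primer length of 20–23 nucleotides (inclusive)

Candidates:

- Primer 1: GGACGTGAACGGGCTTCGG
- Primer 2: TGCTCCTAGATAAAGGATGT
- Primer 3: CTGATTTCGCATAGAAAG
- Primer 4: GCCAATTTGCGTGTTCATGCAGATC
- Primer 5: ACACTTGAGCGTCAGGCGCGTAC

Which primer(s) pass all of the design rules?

Primer 2 only.

Primer 1 (19 nt, A=3 T=3 G=9 C=4): Tm = 2·6 + 4·13 = 64°C ✓; longest run = 3 ✓; length 19, outside 20–23 ✗ — fails.
Primer 2 (20 nt, A=6 T=6 G=5 C=3): Tm = 2·12 + 4·8 = 56°C ✓; longest run = 3 ✓; length 20 ✓ — passes.
Primer 3 (18 nt, A=6 T=5 G=4 C=3): Tm = 2·11 + 4·7 = 50°C, outside 56–71°C ✗; longest run = 3 ✓; length 18, outside 20–23 ✗ — fails.
Primer 4 (25 nt, A=5 T=8 G=6 C=6): Tm = 2·13 + 4·12 = 74°C, outside 56–71°C ✗; longest run = 3 ✓; length 25, outside 20–23 ✗ — fails.
Primer 5 (23 nt, A=5 T=4 G=7 C=7): Tm = 2·9 + 4·14 = 74°C, outside 56–71°C ✗; longest run = 2 ✓; length 23 ✓ — fails.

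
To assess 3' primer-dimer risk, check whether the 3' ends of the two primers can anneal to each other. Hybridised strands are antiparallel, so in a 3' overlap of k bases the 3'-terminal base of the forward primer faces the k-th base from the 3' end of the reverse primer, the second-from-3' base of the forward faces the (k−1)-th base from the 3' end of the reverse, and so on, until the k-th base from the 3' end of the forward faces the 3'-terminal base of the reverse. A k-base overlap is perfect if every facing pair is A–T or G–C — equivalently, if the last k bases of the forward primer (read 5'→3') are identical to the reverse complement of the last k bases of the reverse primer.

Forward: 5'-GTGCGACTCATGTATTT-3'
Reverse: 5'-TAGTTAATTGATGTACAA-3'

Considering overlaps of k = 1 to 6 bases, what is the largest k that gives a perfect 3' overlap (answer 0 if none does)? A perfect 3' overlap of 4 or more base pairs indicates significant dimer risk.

Longest perfect overlap: 2 complementary base pairs; below the dimer-risk threshold (threshold 4).

Last 6 bases (5'→3') — forward …GTATTT, reverse …GTACAA.
Reverse complement of the reverse primer's last 6 bases: TTGTAC; its first k bases are the reverse complement of the reverse primer's last k bases, so a perfect k-base overlap needs the forward primer's last k bases to equal them.
Comparing (forward last k vs required): k=1: T vs T ✓; k=2: TT vs TT ✓; k=3: TTT vs TTG ✗; k=4: ATTT vs TTGT ✗; k=5: TATTT vs TTGTA ✗; k=6: GTATTT vs TTGTAC ✗.
Perfect overlaps at k = 1, 2; the largest is 2.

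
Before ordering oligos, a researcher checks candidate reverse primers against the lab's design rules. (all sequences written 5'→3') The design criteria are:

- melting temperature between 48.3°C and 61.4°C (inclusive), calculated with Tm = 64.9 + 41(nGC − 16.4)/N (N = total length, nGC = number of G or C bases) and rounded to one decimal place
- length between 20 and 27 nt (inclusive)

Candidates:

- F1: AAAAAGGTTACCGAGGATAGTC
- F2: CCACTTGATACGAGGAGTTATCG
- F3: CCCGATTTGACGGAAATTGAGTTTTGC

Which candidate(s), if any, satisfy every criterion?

F1 (22 nt, A=9 T=4 G=6 C=3): Tm = 64.9 + 41·(9 − 16.4)/22 = 51.1°C ✓; length 22 ✓ — passes.
F2 (23 nt, A=6 T=6 G=6 C=5): Tm = 64.9 + 41·(11 − 16.4)/23 = 55.3°C ✓; length 23 ✓ — passes.
F3 (27 nt, A=6 T=9 G=7 C=5): Tm = 64.9 + 41·(12 − 16.4)/27 = 58.2°C ✓; length 27 ✓ — passes.

F1, F2 and F3.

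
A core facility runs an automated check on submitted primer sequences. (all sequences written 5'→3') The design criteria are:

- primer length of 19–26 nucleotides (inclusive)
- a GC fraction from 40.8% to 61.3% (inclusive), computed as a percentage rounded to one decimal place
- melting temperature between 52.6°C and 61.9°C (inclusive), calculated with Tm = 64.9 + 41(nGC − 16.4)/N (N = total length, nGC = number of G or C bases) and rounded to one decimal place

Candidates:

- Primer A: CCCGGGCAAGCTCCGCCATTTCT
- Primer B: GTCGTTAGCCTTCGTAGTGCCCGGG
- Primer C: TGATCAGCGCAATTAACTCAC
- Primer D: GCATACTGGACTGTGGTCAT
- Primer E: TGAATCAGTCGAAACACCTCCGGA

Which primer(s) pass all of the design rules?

Primer E only.

Primer A (23 nt, A=3 T=5 G=5 C=10): length 23 ✓; GC 15/23 = 65.2%, outside 40.8–61.3% ✗; Tm = 64.9 + 41·(15 − 16.4)/23 = 62.4°C, outside 52.6–61.9°C ✗ — fails.
Primer B (25 nt, A=2 T=7 G=9 C=7): length 25 ✓; GC 16/25 = 64.0%, outside 40.8–61.3% ✗; Tm = 64.9 + 41·(16 − 16.4)/25 = 64.2°C, outside 52.6–61.9°C ✗ — fails.
Primer C (21 nt, A=7 T=5 G=3 C=6): length 21 ✓; GC 9/21 = 42.9% ✓; Tm = 64.9 + 41·(9 − 16.4)/21 = 50.5°C, outside 52.6–61.9°C ✗ — fails.
Primer D (20 nt, A=4 T=6 G=6 C=4): length 20 ✓; GC 10/20 = 50.0% ✓; Tm = 64.9 + 41·(10 − 16.4)/20 = 51.8°C, outside 52.6–61.9°C ✗ — fails.
Primer E (24 nt, A=8 T=4 G=5 C=7): length 24 ✓; GC 12/24 = 50.0% ✓; Tm = 64.9 + 41·(12 − 16.4)/24 = 57.4°C ✓ — passes.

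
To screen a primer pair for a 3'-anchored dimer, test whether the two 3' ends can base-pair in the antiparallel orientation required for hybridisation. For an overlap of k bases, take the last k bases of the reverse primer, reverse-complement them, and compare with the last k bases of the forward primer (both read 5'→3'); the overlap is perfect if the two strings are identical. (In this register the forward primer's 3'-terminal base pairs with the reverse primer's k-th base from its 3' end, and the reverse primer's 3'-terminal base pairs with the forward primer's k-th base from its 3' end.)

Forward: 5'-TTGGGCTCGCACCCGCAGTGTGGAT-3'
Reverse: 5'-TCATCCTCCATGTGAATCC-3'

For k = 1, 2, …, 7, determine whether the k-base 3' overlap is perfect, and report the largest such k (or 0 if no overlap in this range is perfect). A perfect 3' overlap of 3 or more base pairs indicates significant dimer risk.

Last 7 bases (5'→3') — forward …TGTGGAT, reverse …TGAATCC.
Reverse complement of the reverse primer's last 7 bases: GGATTCA; its first k bases are the reverse complement of the reverse primer's last k bases, so a perfect k-base overlap needs the forward primer's last k bases to equal them.
Comparing (forward last k vs required): k=1: T vs G ✗; k=2: AT vs GG ✗; k=3: GAT vs GGA ✗; k=4: GGAT vs GGAT ✓; k=5: TGGAT vs GGATT ✗; k=6: GTGGAT vs GGATTC ✗; k=7: TGTGGAT vs GGATTCA ✗.
Only k = 4 is perfect, so the longest perfect 3' overlap is 4.

Longest perfect overlap: 4 complementary base pairs; significant dimer risk (threshold 3).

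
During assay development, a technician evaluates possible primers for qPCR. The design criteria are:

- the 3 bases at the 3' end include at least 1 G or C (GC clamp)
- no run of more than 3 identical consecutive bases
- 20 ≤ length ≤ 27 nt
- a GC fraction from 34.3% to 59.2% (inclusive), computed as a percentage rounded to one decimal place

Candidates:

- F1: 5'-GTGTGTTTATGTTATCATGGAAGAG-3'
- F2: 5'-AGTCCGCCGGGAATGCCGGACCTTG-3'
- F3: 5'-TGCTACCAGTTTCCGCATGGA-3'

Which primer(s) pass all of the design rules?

F1 (25 nt, A=6 T=10 G=8 C=1): 3' end GAG has 2 G/C ✓; longest run = 3 ✓; length 25 ✓; GC 9/25 = 36.0% ✓ — passes.
F2 (25 nt, A=4 T=4 G=9 C=8): 3' end TTG has 1 G/C ✓; longest run = 3 ✓; length 25 ✓; GC 17/25 = 68.0%, outside 34.3–59.2% ✗ — fails.
F3 (21 nt, A=4 T=6 G=5 C=6): 3' end GGA has 2 G/C ✓; longest run = 3 ✓; length 21 ✓; GC 11/21 = 52.4% ✓ — passes.

F1 and F3.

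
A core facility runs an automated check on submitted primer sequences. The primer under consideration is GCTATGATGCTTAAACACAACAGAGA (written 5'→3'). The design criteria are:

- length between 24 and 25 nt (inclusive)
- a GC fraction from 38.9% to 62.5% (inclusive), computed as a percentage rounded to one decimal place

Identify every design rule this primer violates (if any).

Fails: length, GC content.

Base counts: A=11, T=5, G=5, C=5 (length 26).
length: length 26, outside 24–25 ✗
GC content: GC 10/26 = 38.5%, outside 38.9–62.5% ✗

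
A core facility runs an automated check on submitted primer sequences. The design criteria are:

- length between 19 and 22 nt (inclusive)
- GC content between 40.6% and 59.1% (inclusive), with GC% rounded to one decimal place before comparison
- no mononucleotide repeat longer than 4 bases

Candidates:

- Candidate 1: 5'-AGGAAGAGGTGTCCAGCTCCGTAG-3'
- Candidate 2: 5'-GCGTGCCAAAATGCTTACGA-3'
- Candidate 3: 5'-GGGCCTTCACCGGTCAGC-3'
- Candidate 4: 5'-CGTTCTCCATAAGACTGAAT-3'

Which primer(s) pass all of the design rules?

Candidate 2 only.

Candidate 1 (24 nt, A=6 T=4 G=9 C=5): length 24, outside 19–22 ✗; GC 14/24 = 58.3% ✓; longest run = 2 ✓ — fails.
Candidate 2 (20 nt, A=6 T=4 G=5 C=5): length 20 ✓; GC 10/20 = 50.0% ✓; longest run = 4 ✓ — passes.
Candidate 3 (18 nt, A=2 T=3 G=6 C=7): length 18, outside 19–22 ✗; GC 13/18 = 72.2%, outside 40.6–59.1% ✗; longest run = 3 ✓ — fails.
Candidate 4 (20 nt, A=6 T=6 G=3 C=5): length 20 ✓; GC 8/20 = 40.0%, outside 40.6–59.1% ✗; longest run = 2 ✓ — fails.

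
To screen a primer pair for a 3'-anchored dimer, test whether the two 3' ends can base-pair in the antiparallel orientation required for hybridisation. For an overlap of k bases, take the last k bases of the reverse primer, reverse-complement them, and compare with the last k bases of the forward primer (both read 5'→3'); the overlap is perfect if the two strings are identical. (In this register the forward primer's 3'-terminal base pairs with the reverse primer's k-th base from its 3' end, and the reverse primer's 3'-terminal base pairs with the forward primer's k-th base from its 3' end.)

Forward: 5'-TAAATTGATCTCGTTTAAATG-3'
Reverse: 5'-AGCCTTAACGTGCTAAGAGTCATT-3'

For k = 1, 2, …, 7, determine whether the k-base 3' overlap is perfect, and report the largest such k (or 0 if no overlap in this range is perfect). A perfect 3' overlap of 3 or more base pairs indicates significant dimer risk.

Last 7 bases (5'→3') — forward …TTAAATG, reverse …AGTCATT.
Reverse complement of the reverse primer's last 7 bases: AATGACT; its first k bases are the reverse complement of the reverse primer's last k bases, so a perfect k-base overlap needs the forward primer's last k bases to equal them.
Comparing (forward last k vs required): k=1: G vs A ✗; k=2: TG vs AA ✗; k=3: ATG vs AAT ✗; k=4: AATG vs AATG ✓; k=5: AAATG vs AATGA ✗; k=6: TAAATG vs AATGAC ✗; k=7: TTAAATG vs AATGACT ✗.
Only k = 4 is perfect, so the longest perfect 3' overlap is 4.

Longest perfect overlap: 4 complementary base pairs; significant dimer risk (threshold 3).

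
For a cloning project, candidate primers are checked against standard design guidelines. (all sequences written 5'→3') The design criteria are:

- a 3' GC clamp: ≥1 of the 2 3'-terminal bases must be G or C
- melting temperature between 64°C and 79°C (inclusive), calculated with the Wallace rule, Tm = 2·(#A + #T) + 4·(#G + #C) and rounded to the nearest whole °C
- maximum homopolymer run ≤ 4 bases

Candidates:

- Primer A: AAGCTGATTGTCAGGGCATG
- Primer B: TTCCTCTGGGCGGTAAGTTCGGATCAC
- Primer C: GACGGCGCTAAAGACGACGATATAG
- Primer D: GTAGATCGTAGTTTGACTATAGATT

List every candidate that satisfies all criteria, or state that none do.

Primer A (20 nt, A=5 T=5 G=7 C=3): 3' end TG has 1 G/C ✓; Tm = 2·10 + 4·10 = 60°C, outside 64–79°C ✗; longest run = 3 ✓ — fails.
Primer B (27 nt, A=4 T=8 G=8 C=7): 3' end AC has 1 G/C ✓; Tm = 2·12 + 4·15 = 84°C, outside 64–79°C ✗; longest run = 3 ✓ — fails.
Primer C (25 nt, A=9 T=3 G=8 C=5): 3' end AG has 1 G/C ✓; Tm = 2·12 + 4·13 = 76°C ✓; longest run = 3 ✓ — passes.
Primer D (25 nt, A=7 T=10 G=6 C=2): 3' end TT has 0 G/C, need ≥1 ✗; Tm = 2·17 + 4·8 = 66°C ✓; longest run = 3 ✓ — fails.

Primer C only.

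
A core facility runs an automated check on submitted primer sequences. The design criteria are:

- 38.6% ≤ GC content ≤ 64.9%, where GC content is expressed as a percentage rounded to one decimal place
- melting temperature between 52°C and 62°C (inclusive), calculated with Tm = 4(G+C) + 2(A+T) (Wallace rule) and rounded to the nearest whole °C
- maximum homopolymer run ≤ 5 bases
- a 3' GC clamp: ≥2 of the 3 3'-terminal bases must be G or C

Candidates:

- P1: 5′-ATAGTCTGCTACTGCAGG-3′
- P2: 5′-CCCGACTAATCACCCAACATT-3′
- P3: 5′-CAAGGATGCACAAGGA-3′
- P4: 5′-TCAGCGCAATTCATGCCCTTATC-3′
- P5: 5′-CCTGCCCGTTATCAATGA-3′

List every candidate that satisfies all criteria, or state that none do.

P1 (18 nt, A=4 T=5 G=5 C=4): GC 9/18 = 50.0% ✓; Tm = 2·9 + 4·9 = 54°C ✓; longest run = 2 ✓; 3' end AGG has 2 G/C ✓ — passes.
P2 (21 nt, A=7 T=4 G=1 C=9): GC 10/21 = 47.6% ✓; Tm = 2·11 + 4·10 = 62°C ✓; longest run = 3 ✓; 3' end ATT has 0 G/C, need ≥2 ✗ — fails.
P3 (16 nt, A=7 T=1 G=5 C=3): GC 8/16 = 50.0% ✓; Tm = 2·8 + 4·8 = 48°C, outside 52–62°C ✗; longest run = 2 ✓; 3' end GGA has 2 G/C ✓ — fails.
P4 (23 nt, A=5 T=7 G=3 C=8): GC 11/23 = 47.8% ✓; Tm = 2·12 + 4·11 = 68°C, outside 52–62°C ✗; longest run = 3 ✓; 3' end ATC has 1 G/C, need ≥2 ✗ — fails.
P5 (18 nt, A=4 T=5 G=3 C=6): GC 9/18 = 50.0% ✓; Tm = 2·9 + 4·9 = 54°C ✓; longest run = 3 ✓; 3' end TGA has 1 G/C, need ≥2 ✗ — fails.

P1 only.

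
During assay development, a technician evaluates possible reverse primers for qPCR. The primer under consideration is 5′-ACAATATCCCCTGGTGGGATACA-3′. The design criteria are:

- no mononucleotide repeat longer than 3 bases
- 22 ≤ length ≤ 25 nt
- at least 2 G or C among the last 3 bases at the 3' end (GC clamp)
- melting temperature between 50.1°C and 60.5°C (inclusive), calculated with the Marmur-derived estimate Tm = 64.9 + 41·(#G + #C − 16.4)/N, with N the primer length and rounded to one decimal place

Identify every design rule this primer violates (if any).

Fails: homopolymer run, GC clamp.

Base counts: A=7, T=5, G=5, C=6 (length 23).
homopolymer run: longest run = 4, exceeds 3 ✗
length: length 23 ✓
GC clamp: 3' end ACA has 1 G/C, need ≥2 ✗
Tm: Tm = 64.9 + 41·(11 − 16.4)/23 = 55.3°C ✓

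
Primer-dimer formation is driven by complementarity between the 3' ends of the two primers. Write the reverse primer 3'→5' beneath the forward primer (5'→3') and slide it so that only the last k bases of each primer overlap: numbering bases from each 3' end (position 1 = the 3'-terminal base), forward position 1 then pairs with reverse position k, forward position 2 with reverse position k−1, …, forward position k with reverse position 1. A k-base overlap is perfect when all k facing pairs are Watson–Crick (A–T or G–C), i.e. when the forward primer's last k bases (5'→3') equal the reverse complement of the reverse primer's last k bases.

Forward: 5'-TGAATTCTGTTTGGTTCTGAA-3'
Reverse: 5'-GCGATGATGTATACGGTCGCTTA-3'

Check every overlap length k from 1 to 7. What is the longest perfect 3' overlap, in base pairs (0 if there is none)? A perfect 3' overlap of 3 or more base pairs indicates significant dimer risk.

Last 7 bases (5'→3') — forward …TTCTGAA, reverse …TCGCTTA.
Reverse complement of the reverse primer's last 7 bases: TAAGCGA; its first k bases are the reverse complement of the reverse primer's last k bases, so a perfect k-base overlap needs the forward primer's last k bases to equal them.
Comparing (forward last k vs required): k=1: A vs T ✗; k=2: AA vs TA ✗; k=3: GAA vs TAA ✗; k=4: TGAA vs TAAG ✗; k=5: CTGAA vs TAAGC ✗; k=6: TCTGAA vs TAAGCG ✗; k=7: TTCTGAA vs TAAGCGA ✗.
No overlap length from 1 to 7 is perfect, so the longest perfect 3' overlap is 0.

Longest perfect overlap: 0 complementary base pairs; below the dimer-risk threshold (threshold 3).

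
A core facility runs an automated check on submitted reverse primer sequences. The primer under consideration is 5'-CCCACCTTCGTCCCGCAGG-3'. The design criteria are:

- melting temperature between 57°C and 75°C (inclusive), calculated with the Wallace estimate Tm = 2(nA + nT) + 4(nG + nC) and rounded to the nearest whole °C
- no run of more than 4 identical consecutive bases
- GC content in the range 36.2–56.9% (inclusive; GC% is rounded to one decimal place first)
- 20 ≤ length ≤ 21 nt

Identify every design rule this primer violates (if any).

Fails: GC content, length.

Base counts: A=2, T=3, G=4, C=10 (length 19).
Tm: Tm = 2·5 + 4·14 = 66°C ✓
homopolymer run: longest run = 3 ✓
GC content: GC 14/19 = 73.7%, outside 36.2–56.9% ✗
length: length 19, outside 20–21 ✗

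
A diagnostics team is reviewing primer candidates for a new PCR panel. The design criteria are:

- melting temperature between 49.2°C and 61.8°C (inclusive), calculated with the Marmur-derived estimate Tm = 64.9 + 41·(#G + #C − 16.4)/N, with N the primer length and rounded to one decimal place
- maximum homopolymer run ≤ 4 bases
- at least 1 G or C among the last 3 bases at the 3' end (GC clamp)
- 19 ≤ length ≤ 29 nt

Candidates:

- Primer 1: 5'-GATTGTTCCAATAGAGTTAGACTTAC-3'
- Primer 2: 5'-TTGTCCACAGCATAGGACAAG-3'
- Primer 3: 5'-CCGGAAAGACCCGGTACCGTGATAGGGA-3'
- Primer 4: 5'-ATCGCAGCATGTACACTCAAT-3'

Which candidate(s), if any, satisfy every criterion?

Primer 1 (26 nt, A=8 T=9 G=5 C=4): Tm = 64.9 + 41·(9 − 16.4)/26 = 53.2°C ✓; longest run = 2 ✓; 3' end TAC has 1 G/C ✓; length 26 ✓ — passes.
Primer 2 (21 nt, A=7 T=4 G=5 C=5): Tm = 64.9 + 41·(10 − 16.4)/21 = 52.4°C ✓; longest run = 2 ✓; 3' end AAG has 1 G/C ✓; length 21 ✓ — passes.
Primer 3 (28 nt, A=8 T=3 G=10 C=7): Tm = 64.9 + 41·(17 − 16.4)/28 = 65.8°C, outside 49.2–61.8°C ✗; longest run = 3 ✓; 3' end GGA has 2 G/C ✓; length 28 ✓ — fails.
Primer 4 (21 nt, A=7 T=5 G=3 C=6): Tm = 64.9 + 41·(9 − 16.4)/21 = 50.5°C ✓; longest run = 2 ✓; 3' end AAT has 0 G/C, need ≥1 ✗; length 21 ✓ — fails.

Primer 1 and Primer 2.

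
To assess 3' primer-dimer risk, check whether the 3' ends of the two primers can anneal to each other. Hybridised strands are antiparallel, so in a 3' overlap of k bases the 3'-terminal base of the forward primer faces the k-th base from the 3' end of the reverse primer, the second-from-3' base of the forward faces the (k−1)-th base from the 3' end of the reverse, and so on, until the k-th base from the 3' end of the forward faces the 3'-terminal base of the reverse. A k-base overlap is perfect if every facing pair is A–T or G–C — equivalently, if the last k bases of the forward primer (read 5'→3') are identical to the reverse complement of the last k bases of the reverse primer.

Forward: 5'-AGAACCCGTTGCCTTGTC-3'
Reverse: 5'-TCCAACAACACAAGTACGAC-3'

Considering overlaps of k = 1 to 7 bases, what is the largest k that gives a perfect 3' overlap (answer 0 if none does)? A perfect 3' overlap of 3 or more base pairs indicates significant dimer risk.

Longest perfect overlap: 3 complementary base pairs; significant dimer risk (threshold 3).

Last 7 bases (5'→3') — forward …CCTTGTC, reverse …GTACGAC.
Reverse complement of the reverse primer's last 7 bases: GTCGTAC; its first k bases are the reverse complement of the reverse primer's last k bases, so a perfect k-base overlap needs the forward primer's last k bases to equal them.
Comparing (forward last k vs required): k=1: C vs G ✗; k=2: TC vs GT ✗; k=3: GTC vs GTC ✓; k=4: TGTC vs GTCG ✗; k=5: TTGTC vs GTCGT ✗; k=6: CTTGTC vs GTCGTA ✗; k=7: CCTTGTC vs GTCGTAC ✗.
Only k = 3 is perfect, so the longest perfect 3' overlap is 3.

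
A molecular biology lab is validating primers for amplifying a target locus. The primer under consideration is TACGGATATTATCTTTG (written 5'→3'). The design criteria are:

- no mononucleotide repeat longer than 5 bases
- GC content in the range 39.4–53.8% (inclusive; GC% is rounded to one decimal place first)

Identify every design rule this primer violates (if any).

Base counts: A=4, T=8, G=3, C=2 (length 17).
homopolymer run: longest run = 3 ✓
GC content: GC 5/17 = 29.4%, outside 39.4–53.8% ✗

Fails: GC content.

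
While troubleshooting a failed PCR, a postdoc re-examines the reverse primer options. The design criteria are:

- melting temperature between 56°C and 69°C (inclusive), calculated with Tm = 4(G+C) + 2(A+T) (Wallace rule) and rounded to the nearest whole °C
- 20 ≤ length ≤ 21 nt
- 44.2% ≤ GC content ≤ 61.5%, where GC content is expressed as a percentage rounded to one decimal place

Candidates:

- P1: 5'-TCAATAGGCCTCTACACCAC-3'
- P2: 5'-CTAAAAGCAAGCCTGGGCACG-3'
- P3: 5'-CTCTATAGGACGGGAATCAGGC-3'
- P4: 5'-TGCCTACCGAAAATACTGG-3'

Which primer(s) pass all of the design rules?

P1 and P2.

P1 (20 nt, A=6 T=4 G=2 C=8): Tm = 2·10 + 4·10 = 60°C ✓; length 20 ✓; GC 10/20 = 50.0% ✓ — passes.
P2 (21 nt, A=7 T=2 G=6 C=6): Tm = 2·9 + 4·12 = 66°C ✓; length 21 ✓; GC 12/21 = 57.1% ✓ — passes.
P3 (22 nt, A=6 T=4 G=7 C=5): Tm = 2·10 + 4·12 = 68°C ✓; length 22, outside 20–21 ✗; GC 12/22 = 54.5% ✓ — fails.
P4 (19 nt, A=6 T=4 G=4 C=5): Tm = 2·10 + 4·9 = 56°C ✓; length 19, outside 20–21 ✗; GC 9/19 = 47.4% ✓ — fails.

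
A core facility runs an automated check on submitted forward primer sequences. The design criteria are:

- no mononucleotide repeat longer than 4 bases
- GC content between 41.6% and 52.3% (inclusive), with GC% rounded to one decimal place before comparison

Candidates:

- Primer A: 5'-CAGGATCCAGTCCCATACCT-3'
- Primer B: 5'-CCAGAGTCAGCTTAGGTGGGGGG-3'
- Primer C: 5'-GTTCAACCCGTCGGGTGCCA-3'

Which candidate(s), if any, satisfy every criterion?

None of the candidates satisfy all criteria.

Primer A (20 nt, A=5 T=4 G=3 C=8): longest run = 3 ✓; GC 11/20 = 55.0%, outside 41.6–52.3% ✗ — fails.
Primer B (23 nt, A=4 T=4 G=11 C=4): longest run = 6, exceeds 4 ✗; GC 15/23 = 65.2%, outside 41.6–52.3% ✗ — fails.
Primer C (20 nt, A=3 T=4 G=6 C=7): longest run = 3 ✓; GC 13/20 = 65.0%, outside 41.6–52.3% ✗ — fails.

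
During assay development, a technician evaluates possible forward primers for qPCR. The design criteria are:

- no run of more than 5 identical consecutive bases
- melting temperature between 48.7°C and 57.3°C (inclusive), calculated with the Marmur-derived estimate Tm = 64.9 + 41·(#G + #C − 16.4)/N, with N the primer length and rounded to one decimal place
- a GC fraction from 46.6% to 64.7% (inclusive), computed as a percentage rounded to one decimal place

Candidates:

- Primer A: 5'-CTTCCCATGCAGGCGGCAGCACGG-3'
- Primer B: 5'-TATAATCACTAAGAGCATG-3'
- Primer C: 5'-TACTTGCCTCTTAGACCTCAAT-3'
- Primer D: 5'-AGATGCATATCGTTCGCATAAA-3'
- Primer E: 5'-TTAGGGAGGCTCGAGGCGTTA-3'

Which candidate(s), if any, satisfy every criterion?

Primer A (24 nt, A=4 T=3 G=8 C=9): longest run = 3 ✓; Tm = 64.9 + 41·(17 − 16.4)/24 = 65.9°C, outside 48.7–57.3°C ✗; GC 17/24 = 70.8%, outside 46.6–64.7% ✗ — fails.
Primer B (19 nt, A=8 T=5 G=3 C=3): longest run = 2 ✓; Tm = 64.9 + 41·(6 − 16.4)/19 = 42.5°C, outside 48.7–57.3°C ✗; GC 6/19 = 31.6%, outside 46.6–64.7% ✗ — fails.
Primer C (22 nt, A=5 T=8 G=2 C=7): longest run = 2 ✓; Tm = 64.9 + 41·(9 − 16.4)/22 = 51.1°C ✓; GC 9/22 = 40.9%, outside 46.6–64.7% ✗ — fails.
Primer D (22 nt, A=8 T=6 G=4 C=4): longest run = 3 ✓; Tm = 64.9 + 41·(8 − 16.4)/22 = 49.2°C ✓; GC 8/22 = 36.4%, outside 46.6–64.7% ✗ — fails.
Primer E (21 nt, A=4 T=5 G=9 C=3): longest run = 3 ✓; Tm = 64.9 + 41·(12 − 16.4)/21 = 56.3°C ✓; GC 12/21 = 57.1% ✓ — passes.

Primer E only.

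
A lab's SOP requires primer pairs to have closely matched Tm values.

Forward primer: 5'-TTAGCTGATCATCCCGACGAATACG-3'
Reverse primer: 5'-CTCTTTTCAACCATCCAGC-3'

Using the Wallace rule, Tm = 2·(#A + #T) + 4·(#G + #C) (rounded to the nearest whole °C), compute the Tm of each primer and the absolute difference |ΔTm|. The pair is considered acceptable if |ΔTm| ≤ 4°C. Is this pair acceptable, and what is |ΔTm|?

Forward: A=7 T=6 G=5 C=7 → Tm = 2·13 + 4·12 = 74°C.
Reverse: A=4 T=6 G=1 C=8 → Tm = 2·10 + 4·9 = 56°C.
|ΔTm| = |74 − 56| = 18°C, > 4°C.

|ΔTm| = 18°C; the pair is not acceptable.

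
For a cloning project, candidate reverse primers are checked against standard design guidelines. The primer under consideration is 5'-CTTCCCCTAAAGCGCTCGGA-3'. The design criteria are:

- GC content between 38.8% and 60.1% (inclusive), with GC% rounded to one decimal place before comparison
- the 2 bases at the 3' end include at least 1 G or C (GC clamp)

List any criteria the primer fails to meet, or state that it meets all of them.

Meets all criteria.

Base counts: A=4, T=4, G=4, C=8 (length 20).
GC content: GC 12/20 = 60.0% ✓
GC clamp: 3' end GA has 1 G/C ✓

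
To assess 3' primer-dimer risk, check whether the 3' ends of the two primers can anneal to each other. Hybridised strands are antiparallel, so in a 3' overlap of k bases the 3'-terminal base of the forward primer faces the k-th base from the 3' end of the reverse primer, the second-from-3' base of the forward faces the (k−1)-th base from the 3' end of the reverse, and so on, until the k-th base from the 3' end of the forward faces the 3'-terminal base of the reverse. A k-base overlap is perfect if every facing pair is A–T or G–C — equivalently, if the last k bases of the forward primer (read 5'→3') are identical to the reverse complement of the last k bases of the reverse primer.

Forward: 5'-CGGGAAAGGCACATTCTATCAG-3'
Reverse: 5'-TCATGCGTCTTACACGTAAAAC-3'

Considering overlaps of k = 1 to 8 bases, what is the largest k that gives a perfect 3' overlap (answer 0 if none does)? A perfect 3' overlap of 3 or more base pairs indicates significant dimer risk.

Longest perfect overlap: 1 complementary base pair; below the dimer-risk threshold (threshold 3).

Last 8 bases (5'→3') — forward …TCTATCAG, reverse …CGTAAAAC.
Reverse complement of the reverse primer's last 8 bases: GTTTTACG; its first k bases are the reverse complement of the reverse primer's last k bases, so a perfect k-base overlap needs the forward primer's last k bases to equal them.
Comparing (forward last k vs required): k=1: G vs G ✓; k=2: AG vs GT ✗; k=3: CAG vs GTT ✗; k=4: TCAG vs GTTT ✗; k=5: ATCAG vs GTTTT ✗; k=6: TATCAG vs GTTTTA ✗; k=7: CTATCAG vs GTTTTAC ✗; k=8: TCTATCAG vs GTTTTACG ✗.
Only k = 1 is perfect, so the longest perfect 3' overlap is 1.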